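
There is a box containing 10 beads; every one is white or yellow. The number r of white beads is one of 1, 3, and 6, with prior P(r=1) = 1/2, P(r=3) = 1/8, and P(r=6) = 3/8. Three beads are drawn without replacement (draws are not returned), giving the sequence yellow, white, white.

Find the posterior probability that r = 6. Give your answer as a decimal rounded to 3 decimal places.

0.896

Under each hypothesis, the probability of the observed sequence is: P(data | r = 1) = (9/10)(1/9)(0/8) = 0; P(data | r = 3) = (7/10)(3/9)(2/8) = 7/120; P(data | r = 6) = (4/10)(6/9)(5/8) = 1/6.
Weighting by the prior gives 1/2 · 0 = 0, 1/8 · 7/120 = 7/960, 3/8 · 1/6 = 1/16; summing to 67/960.
So P(r = 6 | data) = (1/16) / (67/960) = 60/67.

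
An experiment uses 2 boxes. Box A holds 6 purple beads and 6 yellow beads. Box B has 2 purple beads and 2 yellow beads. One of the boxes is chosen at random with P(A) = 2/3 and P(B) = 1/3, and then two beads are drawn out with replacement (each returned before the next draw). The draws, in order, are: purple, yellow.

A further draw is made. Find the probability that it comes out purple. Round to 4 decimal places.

Compute the likelihood of the observed sequence for each case: P(data | box A) = (6/12)(6/12) = 1/4; P(data | box B) = (2/4)(2/4) = 1/4.
Weighting by the prior gives 2/3 · 1/4 = 1/6, 1/3 · 1/4 = 1/12; summing to 1/4.
The posterior is then P(box A | data) = 2/3, P(box B | data) = 1/3.
So P(purple next | data) = Σ P(purple next | H) P(H | data) = (1/2)(2/3) + (1/2)(1/3) = 1/2.

0.5000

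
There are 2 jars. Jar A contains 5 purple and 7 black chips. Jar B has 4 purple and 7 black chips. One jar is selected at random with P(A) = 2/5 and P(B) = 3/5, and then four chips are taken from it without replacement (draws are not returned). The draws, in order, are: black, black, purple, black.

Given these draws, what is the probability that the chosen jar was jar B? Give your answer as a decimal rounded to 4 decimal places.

Compute the likelihood of the observed sequence for each case: P(data | jar A) = (7/12)(6/11)(5/10)(5/9) = 35/396; P(data | jar B) = (7/11)(6/10)(4/9)(5/8) = 7/66.
Weighting by the prior gives 2/5 · 35/396 = 7/198, 3/5 · 7/66 = 7/110; summing to 49/495.
Hence P(jar B | data) = (7/110) / (49/495) = 9/14.

0.6429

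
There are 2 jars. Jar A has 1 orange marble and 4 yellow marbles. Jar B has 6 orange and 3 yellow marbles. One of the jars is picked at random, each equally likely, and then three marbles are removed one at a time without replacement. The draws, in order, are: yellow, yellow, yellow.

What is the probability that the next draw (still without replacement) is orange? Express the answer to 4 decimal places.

The likelihood of the observed sequence under each hypothesis: P(data | jar A) = (4/5)(3/4)(2/3) = 2/5; P(data | jar B) = (3/9)(2/8)(1/7) = 1/84.
The prior-weighted likelihoods are 1/2 · 2/5 = 1/5, 1/2 · 1/84 = 1/168; with total 173/840.
Dividing through by the total gives posterior P(jar A | data) = 168/173, P(jar B | data) = 5/173.
Averaging over the posterior, P(orange next | data) = (1/2)(168/173) + (1)(5/173) = 89/173.

0.5145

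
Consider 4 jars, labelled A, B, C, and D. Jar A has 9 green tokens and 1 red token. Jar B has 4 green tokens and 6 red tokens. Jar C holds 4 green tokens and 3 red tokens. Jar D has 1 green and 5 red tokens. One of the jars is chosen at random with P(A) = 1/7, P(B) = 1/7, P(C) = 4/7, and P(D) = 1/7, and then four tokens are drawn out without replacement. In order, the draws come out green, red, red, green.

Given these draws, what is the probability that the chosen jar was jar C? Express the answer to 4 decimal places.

0.8276

Under each hypothesis, the probability of the observed sequence is: P(data | jar A) = (9/10)(1/9)(0/8) = 0; P(data | jar B) = (4/10)(6/9)(5/8)(3/7) = 1/14; P(data | jar C) = (4/7)(3/6)(2/5)(3/4) = 3/35; P(data | jar D) = (1/6)(5/5)(4/4)(0/3) = 0.
The prior-weighted likelihoods are 1/7 · 0 = 0, 1/7 · 1/14 = 1/98, 4/7 · 3/35 = 12/245, 1/7 · 0 = 0; summing to 29/490.
By Bayes' rule, P(jar C | data) = (12/245) / (29/490) = 24/29.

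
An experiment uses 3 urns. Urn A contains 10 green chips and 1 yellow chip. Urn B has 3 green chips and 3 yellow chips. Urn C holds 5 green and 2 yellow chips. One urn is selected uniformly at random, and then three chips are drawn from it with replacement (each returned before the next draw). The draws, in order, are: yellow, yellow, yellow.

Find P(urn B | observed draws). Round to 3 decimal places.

0.839

The likelihood of the observed sequence under each hypothesis: P(data | urn A) = (1/11)(1/11)(1/11) = 0.00075131; P(data | urn B) = (3/6)(3/6)(3/6) = 0.125; P(data | urn C) = (2/7)(2/7)(2/7) = 0.023324.
Weighting by the prior gives 1/3 · 0.00075131 = 0.00025044, 1/3 · 0.125 = 0.041667, 1/3 · 0.023324 = 0.0077745; these sum to 0.049692.
So P(urn B | data) = (0.041667) / (0.049692) = 0.8385.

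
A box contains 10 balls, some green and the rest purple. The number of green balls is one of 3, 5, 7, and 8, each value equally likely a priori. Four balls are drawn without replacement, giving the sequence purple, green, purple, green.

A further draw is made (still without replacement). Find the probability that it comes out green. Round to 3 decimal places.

Under each hypothesis, the probability of the observed sequence is: P(data | r = 3) = (7/10)(3/9)(6/8)(2/7) = 0.05; P(data | r = 5) = (5/10)(5/9)(4/8)(4/7) = 0.079365; P(data | r = 7) = (3/10)(7/9)(2/8)(6/7) = 0.05; P(data | r = 8) = (2/10)(8/9)(1/8)(7/7) = 0.022222.
Weighting by the prior gives 1/4 · 0.05 = 0.0125, 1/4 · 0.079365 = 0.019841, 1/4 · 0.05 = 0.0125, 1/4 · 0.022222 = 0.0055556; summing to 0.050397.
Dividing through by the total gives posterior P(r = 3 | data) = 0.24803, P(r = 5 | data) = 0.3937, P(r = 7 | data) = 0.24803, P(r = 8 | data) = 0.11024.
The predictive probability is P(green next | data) = (1/6)(0.24803) + (1/2)(0.3937) + (5/6)(0.24803) + (1)(0.11024) = 0.55512.

0.555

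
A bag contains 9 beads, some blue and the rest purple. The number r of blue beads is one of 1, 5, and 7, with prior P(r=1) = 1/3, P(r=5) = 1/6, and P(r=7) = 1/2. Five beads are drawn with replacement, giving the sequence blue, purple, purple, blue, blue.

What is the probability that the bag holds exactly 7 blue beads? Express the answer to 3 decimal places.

The likelihood of the observed sequence under each hypothesis: P(data | r = 1) = (1/9)(8/9)(8/9)(1/9)(1/9) = 0.0010838; P(data | r = 5) = (5/9)(4/9)(4/9)(5/9)(5/9) = 0.03387; P(data | r = 7) = (7/9)(2/9)(2/9)(7/9)(7/9) = 0.023235.
Weighting by the prior gives 1/3 · 0.0010838 = 0.00036128, 1/6 · 0.03387 = 0.005645, 1/2 · 0.023235 = 0.011617; summing to 0.017624.
By Bayes' rule, P(r = 7 | data) = (0.011617) / (0.017624) = 0.65919.

0.659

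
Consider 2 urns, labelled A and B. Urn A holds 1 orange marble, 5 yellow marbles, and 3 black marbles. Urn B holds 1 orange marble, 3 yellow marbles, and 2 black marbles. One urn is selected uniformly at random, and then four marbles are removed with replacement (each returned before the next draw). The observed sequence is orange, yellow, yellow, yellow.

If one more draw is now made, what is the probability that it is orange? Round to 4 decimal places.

Compute the likelihood of the observed sequence for each case: P(data | urn A) = (1/9)(5/9)(5/9)(5/9) = 0.019052; P(data | urn B) = (1/6)(3/6)(3/6)(3/6) = 0.020833.
Multiplying each by its prior: 1/2 · 0.019052 = 0.009526, 1/2 · 0.020833 = 0.010417; with total 0.019943.
Normalising, the posterior is P(urn A | data) = 0.47767, P(urn B | data) = 0.52233.
Averaging over the posterior, P(orange next | data) = (1/9)(0.47767) + (1/6)(0.52233) = 0.14013.

0.1401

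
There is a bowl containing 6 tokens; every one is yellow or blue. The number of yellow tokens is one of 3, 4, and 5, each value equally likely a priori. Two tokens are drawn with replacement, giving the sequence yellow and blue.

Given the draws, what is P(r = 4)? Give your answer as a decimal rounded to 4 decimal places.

0.3636

Compute the likelihood of the observed sequence for each case: P(data | r = 3) = (3/6)(3/6) = 1/4; P(data | r = 4) = (4/6)(2/6) = 2/9; P(data | r = 5) = (5/6)(1/6) = 5/36.
The prior-weighted likelihoods are 1/3 · 1/4 = 1/12, 1/3 · 2/9 = 2/27, 1/3 · 5/36 = 5/108; summing to 11/54.
By Bayes' rule, P(r = 4 | data) = (2/27) / (11/54) = 4/11.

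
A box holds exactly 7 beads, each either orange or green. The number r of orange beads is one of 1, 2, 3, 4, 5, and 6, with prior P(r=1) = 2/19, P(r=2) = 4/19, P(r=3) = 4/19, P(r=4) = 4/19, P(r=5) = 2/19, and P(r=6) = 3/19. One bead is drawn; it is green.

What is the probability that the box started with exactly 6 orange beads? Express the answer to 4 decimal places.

The likelihood of this draw under each hypothesis: P(data | r = 1) = (6/7) = 6/7; P(data | r = 2) = (5/7) = 5/7; P(data | r = 3) = (4/7) = 4/7; P(data | r = 4) = (3/7) = 3/7; P(data | r = 5) = (2/7) = 2/7; P(data | r = 6) = (1/7) = 1/7.
Weighting by the prior gives 2/19 · 6/7 = 12/133, 4/19 · 5/7 = 20/133, 4/19 · 4/7 = 16/133, 4/19 · 3/7 = 12/133, 2/19 · 2/7 = 4/133, 3/19 · 1/7 = 3/133; summing to 67/133.
So P(r = 6 | data) = (3/133) / (67/133) = 3/67.

0.0448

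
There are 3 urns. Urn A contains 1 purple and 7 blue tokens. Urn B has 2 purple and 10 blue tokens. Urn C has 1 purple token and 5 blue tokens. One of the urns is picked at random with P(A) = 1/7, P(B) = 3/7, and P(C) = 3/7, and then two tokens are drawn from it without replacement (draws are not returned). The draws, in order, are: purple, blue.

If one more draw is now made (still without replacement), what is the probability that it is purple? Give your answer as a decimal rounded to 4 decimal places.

Compute the likelihood of the observed sequence for each case: P(data | urn A) = (1/8)(7/7) = 1/8; P(data | urn B) = (2/12)(10/11) = 5/33; P(data | urn C) = (1/6)(5/5) = 1/6.
Multiplying each by its prior: 1/7 · 1/8 = 1/56, 3/7 · 5/33 = 5/77, 3/7 · 1/6 = 1/14; these sum to 95/616.
Dividing through by the total gives posterior P(urn A | data) = 11/95, P(urn B | data) = 8/19, P(urn C | data) = 44/95.
Averaging over the posterior, P(purple next | data) = (0)(11/95) + (1/10)(8/19) + (0)(44/95) = 4/95.

0.0421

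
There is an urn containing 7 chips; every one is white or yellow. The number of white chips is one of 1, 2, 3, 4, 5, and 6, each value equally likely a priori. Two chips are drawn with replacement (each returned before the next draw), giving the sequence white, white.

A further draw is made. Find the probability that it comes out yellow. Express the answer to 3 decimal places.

0.308

For each hypothesis, P(data | H) works out to: P(data | r = 1) = (1/7)(1/7) = 1/49; P(data | r = 2) = (2/7)(2/7) = 4/49; P(data | r = 3) = (3/7)(3/7) = 9/49; P(data | r = 4) = (4/7)(4/7) = 16/49; P(data | r = 5) = (5/7)(5/7) = 25/49; P(data | r = 6) = (6/7)(6/7) = 36/49.
Weighting by the prior gives 1/6 · 1/49 = 1/294, 1/6 · 4/49 = 2/147, 1/6 · 9/49 = 3/98, 1/6 · 16/49 = 8/147, 1/6 · 25/49 = 25/294, 1/6 · 36/49 = 6/49; these sum to 13/42.
Normalising, the posterior is P(r = 1 | data) = 1/91, P(r = 2 | data) = 4/91, P(r = 3 | data) = 9/91, P(r = 4 | data) = 16/91, P(r = 5 | data) = 25/91, P(r = 6 | data) = 36/91.
The predictive probability is P(yellow next | data) = (6/7)(1/91) + (5/7)(4/91) + (4/7)(9/91) + (3/7)(16/91) + (2/7)(25/91) + (1/7)(36/91) = 4/13.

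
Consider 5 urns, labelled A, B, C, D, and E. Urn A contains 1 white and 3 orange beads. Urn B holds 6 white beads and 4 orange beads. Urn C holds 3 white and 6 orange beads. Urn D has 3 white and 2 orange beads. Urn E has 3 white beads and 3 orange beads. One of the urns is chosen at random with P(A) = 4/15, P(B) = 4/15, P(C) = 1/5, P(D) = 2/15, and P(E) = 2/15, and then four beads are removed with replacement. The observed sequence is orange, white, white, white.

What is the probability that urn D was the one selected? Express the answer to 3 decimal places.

0.226

The likelihood of the observed sequence under each hypothesis: P(data | urn A) = (3/4)(1/4)(1/4)(1/4) = 0.011719; P(data | urn B) = (4/10)(6/10)(6/10)(6/10) = 0.0864; P(data | urn C) = (6/9)(3/9)(3/9)(3/9) = 0.024691; P(data | urn D) = (2/5)(3/5)(3/5)(3/5) = 0.0864; P(data | urn E) = (3/6)(3/6)(3/6)(3/6) = 0.0625.
The prior-weighted likelihoods are 4/15 · 0.011719 = 0.003125, 4/15 · 0.0864 = 0.02304, 1/5 · 0.024691 = 0.0049383, 2/15 · 0.0864 = 0.01152, 2/15 · 0.0625 = 0.0083333; summing to 0.050957.
Hence P(urn D | data) = (0.01152) / (0.050957) = 0.22607.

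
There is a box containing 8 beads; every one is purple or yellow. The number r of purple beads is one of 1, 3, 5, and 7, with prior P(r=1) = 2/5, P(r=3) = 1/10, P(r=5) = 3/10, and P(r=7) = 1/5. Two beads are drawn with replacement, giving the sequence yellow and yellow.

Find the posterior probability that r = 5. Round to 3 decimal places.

For each hypothesis, P(data | H) works out to: P(data | r = 1) = (7/8)(7/8) = 49/64; P(data | r = 3) = (5/8)(5/8) = 25/64; P(data | r = 5) = (3/8)(3/8) = 9/64; P(data | r = 7) = (1/8)(1/8) = 1/64.
Multiplying each by its prior: 2/5 · 49/64 = 49/160, 1/10 · 25/64 = 5/128, 3/10 · 9/64 = 27/640, 1/5 · 1/64 = 1/320; with total 25/64.
So P(r = 5 | data) = (27/640) / (25/64) = 27/250.

0.108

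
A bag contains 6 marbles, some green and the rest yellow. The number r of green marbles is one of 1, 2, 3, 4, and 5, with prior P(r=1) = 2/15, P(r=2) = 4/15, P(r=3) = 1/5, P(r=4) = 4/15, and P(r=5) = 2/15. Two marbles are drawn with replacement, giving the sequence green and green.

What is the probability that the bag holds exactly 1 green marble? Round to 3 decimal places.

For each hypothesis, P(data | H) works out to: P(data | r = 1) = (1/6)(1/6) = 1/36; P(data | r = 2) = (2/6)(2/6) = 1/9; P(data | r = 3) = (3/6)(3/6) = 1/4; P(data | r = 4) = (4/6)(4/6) = 4/9; P(data | r = 5) = (5/6)(5/6) = 25/36.
Weighting by the prior gives 2/15 · 1/36 = 1/270, 4/15 · 1/9 = 4/135, 1/5 · 1/4 = 1/20, 4/15 · 4/9 = 16/135, 2/15 · 25/36 = 5/54; summing to 53/180.
By Bayes' rule, P(r = 1 | data) = (1/270) / (53/180) = 2/159.

0.013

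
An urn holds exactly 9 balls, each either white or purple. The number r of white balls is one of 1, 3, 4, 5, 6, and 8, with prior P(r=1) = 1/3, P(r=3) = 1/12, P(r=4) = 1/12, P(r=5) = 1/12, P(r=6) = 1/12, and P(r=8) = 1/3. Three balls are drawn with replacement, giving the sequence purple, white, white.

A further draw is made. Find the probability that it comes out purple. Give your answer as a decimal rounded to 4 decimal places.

Under each hypothesis, the probability of the observed sequence is: P(data | r = 1) = (8/9)(1/9)(1/9) = 0.010974; P(data | r = 3) = (6/9)(3/9)(3/9) = 0.074074; P(data | r = 4) = (5/9)(4/9)(4/9) = 0.10974; P(data | r = 5) = (4/9)(5/9)(5/9) = 0.13717; P(data | r = 6) = (3/9)(6/9)(6/9) = 0.14815; P(data | r = 8) = (1/9)(8/9)(8/9) = 0.087791.
The prior-weighted likelihoods are 1/3 · 0.010974 = 0.003658, 1/12 · 0.074074 = 0.0061728, 1/12 · 0.10974 = 0.0091449, 1/12 · 0.13717 = 0.011431, 1/12 · 0.14815 = 0.012346, 1/3 · 0.087791 = 0.029264; with total 0.072016.
The posterior is then P(r = 1 | data) = 0.050794, P(r = 3 | data) = 0.085714, P(r = 4 | data) = 0.12698, P(r = 5 | data) = 0.15873, P(r = 6 | data) = 0.17143, P(r = 8 | data) = 0.40635.
The predictive probability is P(purple next | data) = (8/9)(0.050794) + (2/3)(0.085714) + (5/9)(0.12698) + (4/9)(0.15873) + (1/3)(0.17143) + (1/9)(0.40635) = 0.34568.

0.3457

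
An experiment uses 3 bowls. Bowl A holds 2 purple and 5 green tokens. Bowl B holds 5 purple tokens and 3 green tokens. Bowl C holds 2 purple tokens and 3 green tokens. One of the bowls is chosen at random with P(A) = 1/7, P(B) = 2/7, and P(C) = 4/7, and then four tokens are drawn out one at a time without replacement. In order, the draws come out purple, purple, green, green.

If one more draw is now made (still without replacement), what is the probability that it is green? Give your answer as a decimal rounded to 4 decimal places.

0.8185

The likelihood of the observed sequence under each hypothesis: P(data | bowl A) = (2/7)(1/6)(5/5)(4/4) = 1/21; P(data | bowl B) = (5/8)(4/7)(3/6)(2/5) = 1/14; P(data | bowl C) = (2/5)(1/4)(3/3)(2/2) = 1/10.
Multiplying each by its prior: 1/7 · 1/21 = 1/147, 2/7 · 1/14 = 1/49, 4/7 · 1/10 = 2/35; with total 62/735.
Normalising, the posterior is P(bowl A | data) = 5/62, P(bowl B | data) = 15/62, P(bowl C | data) = 21/31.
So P(green next | data) = Σ P(green next | H) P(H | data) = (1)(5/62) + (1/4)(15/62) + (1)(21/31) = 203/248.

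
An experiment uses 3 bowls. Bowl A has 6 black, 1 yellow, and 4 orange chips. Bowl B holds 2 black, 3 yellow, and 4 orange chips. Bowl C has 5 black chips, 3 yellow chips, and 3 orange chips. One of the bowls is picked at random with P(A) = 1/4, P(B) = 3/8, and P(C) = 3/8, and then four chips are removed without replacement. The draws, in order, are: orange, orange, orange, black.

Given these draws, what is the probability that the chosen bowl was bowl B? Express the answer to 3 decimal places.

0.499

The likelihood of the observed sequence under each hypothesis: P(data | bowl A) = (4/11)(3/10)(2/9)(6/8) = 0.018182; P(data | bowl B) = (4/9)(3/8)(2/7)(2/6) = 0.015873; P(data | bowl C) = (3/11)(2/10)(1/9)(5/8) = 0.0037879.
Weighting by the prior gives 1/4 · 0.018182 = 0.0045455, 3/8 · 0.015873 = 0.0059524, 3/8 · 0.0037879 = 0.0014205; with total 0.011918.
Therefore the posterior P(bowl B | data) = (0.0059524) / (0.011918) = 0.49943.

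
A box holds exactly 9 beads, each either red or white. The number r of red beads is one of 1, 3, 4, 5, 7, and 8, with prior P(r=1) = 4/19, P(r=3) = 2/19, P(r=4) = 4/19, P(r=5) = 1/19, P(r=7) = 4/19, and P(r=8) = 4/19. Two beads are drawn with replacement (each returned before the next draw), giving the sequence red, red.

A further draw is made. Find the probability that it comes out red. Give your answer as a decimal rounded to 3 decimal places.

Compute the likelihood of the observed sequence for each case: P(data | r = 1) = (1/9)(1/9) = 0.012346; P(data | r = 3) = (3/9)(3/9) = 0.11111; P(data | r = 4) = (4/9)(4/9) = 0.19753; P(data | r = 5) = (5/9)(5/9) = 0.30864; P(data | r = 7) = (7/9)(7/9) = 0.60494; P(data | r = 8) = (8/9)(8/9) = 0.79012.
Weighting by the prior gives 4/19 · 0.012346 = 0.0025991, 2/19 · 0.11111 = 0.011696, 4/19 · 0.19753 = 0.041585, 1/19 · 0.30864 = 0.016244, 4/19 · 0.60494 = 0.12736, 4/19 · 0.79012 = 0.16634; with total 0.36582.
The posterior is then P(r = 1 | data) = 0.0071048, P(r = 3 | data) = 0.031972, P(r = 4 | data) = 0.11368, P(r = 5 | data) = 0.044405, P(r = 7 | data) = 0.34813, P(r = 8 | data) = 0.45471.
So P(red next | data) = Σ P(red next | H) P(H | data) = (1/9)(0.0071048) + (1/3)(0.031972) + (4/9)(0.11368) + (5/9)(0.044405) + (7/9)(0.34813) + (8/9)(0.45471) = 0.76159.

0.762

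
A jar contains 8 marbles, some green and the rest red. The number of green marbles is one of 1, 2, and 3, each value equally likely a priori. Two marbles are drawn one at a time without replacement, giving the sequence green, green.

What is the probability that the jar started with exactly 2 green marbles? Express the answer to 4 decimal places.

Compute the likelihood of the observed sequence for each case: P(data | r = 1) = (1/8)(0/7) = 0; P(data | r = 2) = (2/8)(1/7) = 1/28; P(data | r = 3) = (3/8)(2/7) = 3/28.
Multiplying each by its prior: 1/3 · 0 = 0, 1/3 · 1/28 = 1/84, 1/3 · 3/28 = 1/28; summing to 1/21.
Hence P(r = 2 | data) = (1/84) / (1/21) = 1/4.

0.2500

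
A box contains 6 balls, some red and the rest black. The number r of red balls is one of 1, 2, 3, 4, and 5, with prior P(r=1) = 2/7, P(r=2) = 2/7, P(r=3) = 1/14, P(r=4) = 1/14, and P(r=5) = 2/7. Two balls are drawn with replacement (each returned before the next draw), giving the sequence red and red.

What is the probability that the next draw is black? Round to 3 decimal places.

0.279

The likelihood of the observed sequence under each hypothesis: P(data | r = 1) = (1/6)(1/6) = 1/36; P(data | r = 2) = (2/6)(2/6) = 1/9; P(data | r = 3) = (3/6)(3/6) = 1/4; P(data | r = 4) = (4/6)(4/6) = 4/9; P(data | r = 5) = (5/6)(5/6) = 25/36.
Weighting by the prior gives 2/7 · 1/36 = 1/126, 2/7 · 1/9 = 2/63, 1/14 · 1/4 = 1/56, 1/14 · 4/9 = 2/63, 2/7 · 25/36 = 25/126; these sum to 145/504.
Normalising, the posterior is P(r = 1 | data) = 4/145, P(r = 2 | data) = 16/145, P(r = 3 | data) = 9/145, P(r = 4 | data) = 16/145, P(r = 5 | data) = 20/29.
So P(black next | data) = Σ P(black next | H) P(H | data) = (5/6)(4/145) + (2/3)(16/145) + (1/2)(9/145) + (1/3)(16/145) + (1/6)(20/29) = 81/290.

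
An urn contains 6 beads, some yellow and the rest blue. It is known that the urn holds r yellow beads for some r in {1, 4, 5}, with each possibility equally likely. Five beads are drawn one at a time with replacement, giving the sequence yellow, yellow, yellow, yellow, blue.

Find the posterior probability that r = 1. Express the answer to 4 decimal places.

0.0044

The likelihood of the observed sequence under each hypothesis: P(data | r = 1) = (1/6)(1/6)(1/6)(1/6)(5/6) = 0.000643; P(data | r = 4) = (4/6)(4/6)(4/6)(4/6)(2/6) = 0.065844; P(data | r = 5) = (5/6)(5/6)(5/6)(5/6)(1/6) = 0.080376.
Multiplying each by its prior: 1/3 · 0.000643 = 0.00021433, 1/3 · 0.065844 = 0.021948, 1/3 · 0.080376 = 0.026792; these sum to 0.048954.
Therefore the posterior P(r = 1 | data) = (0.00021433) / (0.048954) = 0.0043783.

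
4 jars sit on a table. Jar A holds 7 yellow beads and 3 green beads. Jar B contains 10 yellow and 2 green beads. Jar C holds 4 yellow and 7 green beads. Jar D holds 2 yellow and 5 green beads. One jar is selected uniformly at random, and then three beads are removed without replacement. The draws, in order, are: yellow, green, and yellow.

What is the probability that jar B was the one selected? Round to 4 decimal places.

0.3072

The likelihood of the observed sequence under each hypothesis: P(data | jar A) = (7/10)(3/9)(6/8) = 0.175; P(data | jar B) = (10/12)(2/11)(9/10) = 0.13636; P(data | jar C) = (4/11)(7/10)(3/9) = 0.084848; P(data | jar D) = (2/7)(5/6)(1/5) = 0.047619.
Weighting by the prior gives 1/4 · 0.175 = 0.04375, 1/4 · 0.13636 = 0.034091, 1/4 · 0.084848 = 0.021212, 1/4 · 0.047619 = 0.011905; these sum to 0.11096.
So P(jar B | data) = (0.034091) / (0.11096) = 0.30724.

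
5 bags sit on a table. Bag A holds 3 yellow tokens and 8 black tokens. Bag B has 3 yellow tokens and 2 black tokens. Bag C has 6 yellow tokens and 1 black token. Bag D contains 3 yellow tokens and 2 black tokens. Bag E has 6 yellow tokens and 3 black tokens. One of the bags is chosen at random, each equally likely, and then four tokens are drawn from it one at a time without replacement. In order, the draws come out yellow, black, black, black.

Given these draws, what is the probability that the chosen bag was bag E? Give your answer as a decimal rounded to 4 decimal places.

Under each hypothesis, the probability of the observed sequence is: P(data | bag A) = (3/11)(8/10)(7/9)(6/8) = 0.12727; P(data | bag B) = (3/5)(2/4)(1/3)(0/2) = 0; P(data | bag C) = (6/7)(1/6)(0/5) = 0; P(data | bag D) = (3/5)(2/4)(1/3)(0/2) = 0; P(data | bag E) = (6/9)(3/8)(2/7)(1/6) = 0.011905.
Multiplying each by its prior: 1/5 · 0.12727 = 0.025455, 1/5 · 0 = 0, 1/5 · 0 = 0, 1/5 · 0 = 0, 1/5 · 0.011905 = 0.002381; summing to 0.027835.
So P(bag E | data) = (0.002381) / (0.027835) = 0.085537.

0.0855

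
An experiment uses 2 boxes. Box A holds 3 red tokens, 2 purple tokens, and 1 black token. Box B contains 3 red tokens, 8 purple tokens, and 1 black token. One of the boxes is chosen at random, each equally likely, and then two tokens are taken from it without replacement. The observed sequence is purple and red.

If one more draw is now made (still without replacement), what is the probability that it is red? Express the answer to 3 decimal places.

The likelihood of the observed sequence under each hypothesis: P(data | box A) = (2/6)(3/5) = 1/5; P(data | box B) = (8/12)(3/11) = 2/11.
Weighting by the prior gives 1/2 · 1/5 = 1/10, 1/2 · 2/11 = 1/11; with total 21/110.
Dividing through by the total gives posterior P(box A | data) = 11/21, P(box B | data) = 10/21.
So P(red next | data) = Σ P(red next | H) P(H | data) = (1/2)(11/21) + (1/5)(10/21) = 5/14.

0.357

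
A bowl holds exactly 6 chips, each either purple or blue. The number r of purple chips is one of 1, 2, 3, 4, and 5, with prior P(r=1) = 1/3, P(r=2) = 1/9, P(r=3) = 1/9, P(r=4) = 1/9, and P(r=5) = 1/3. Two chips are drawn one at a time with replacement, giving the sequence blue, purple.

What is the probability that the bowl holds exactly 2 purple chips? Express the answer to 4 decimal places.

For each hypothesis, P(data | H) works out to: P(data | r = 1) = (5/6)(1/6) = 5/36; P(data | r = 2) = (4/6)(2/6) = 2/9; P(data | r = 3) = (3/6)(3/6) = 1/4; P(data | r = 4) = (2/6)(4/6) = 2/9; P(data | r = 5) = (1/6)(5/6) = 5/36.
The prior-weighted likelihoods are 1/3 · 5/36 = 5/108, 1/9 · 2/9 = 2/81, 1/9 · 1/4 = 1/36, 1/9 · 2/9 = 2/81, 1/3 · 5/36 = 5/108; summing to 55/324.
Hence P(r = 2 | data) = (2/81) / (55/324) = 8/55.

0.1455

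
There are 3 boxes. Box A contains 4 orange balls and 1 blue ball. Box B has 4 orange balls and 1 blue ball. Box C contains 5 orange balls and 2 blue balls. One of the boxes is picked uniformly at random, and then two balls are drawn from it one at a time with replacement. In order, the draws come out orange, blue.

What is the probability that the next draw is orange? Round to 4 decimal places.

Under each hypothesis, the probability of the observed sequence is: P(data | box A) = (4/5)(1/5) = 0.16; P(data | box B) = (4/5)(1/5) = 0.16; P(data | box C) = (5/7)(2/7) = 0.20408.
Multiplying each by its prior: 1/3 · 0.16 = 0.053333, 1/3 · 0.16 = 0.053333, 1/3 · 0.20408 = 0.068027; with total 0.17469.
Dividing through by the total gives posterior P(box A | data) = 0.3053, P(box B | data) = 0.3053, P(box C | data) = 0.38941.
Averaging over the posterior, P(orange next | data) = (4/5)(0.3053) + (4/5)(0.3053) + (5/7)(0.38941) = 0.76662.

0.7666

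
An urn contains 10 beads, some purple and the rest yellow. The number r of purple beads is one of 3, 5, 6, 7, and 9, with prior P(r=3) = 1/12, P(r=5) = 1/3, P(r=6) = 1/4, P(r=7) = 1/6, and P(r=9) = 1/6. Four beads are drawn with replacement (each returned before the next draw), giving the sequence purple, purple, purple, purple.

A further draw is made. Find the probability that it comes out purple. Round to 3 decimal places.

0.770

For each hypothesis, P(data | H) works out to: P(data | r = 3) = (3/10)(3/10)(3/10)(3/10) = 0.0081; P(data | r = 5) = (5/10)(5/10)(5/10)(5/10) = 0.0625; P(data | r = 6) = (6/10)(6/10)(6/10)(6/10) = 0.1296; P(data | r = 7) = (7/10)(7/10)(7/10)(7/10) = 0.2401; P(data | r = 9) = (9/10)(9/10)(9/10)(9/10) = 0.6561.
The prior-weighted likelihoods are 1/12 · 0.0081 = 0.000675, 1/3 · 0.0625 = 0.020833, 1/4 · 0.1296 = 0.0324, 1/6 · 0.2401 = 0.040017, 1/6 · 0.6561 = 0.10935; with total 0.20328.
Normalising, the posterior is P(r = 3 | data) = 0.0033206, P(r = 5 | data) = 0.10249, P(r = 6 | data) = 0.15939, P(r = 7 | data) = 0.19686, P(r = 9 | data) = 0.53794.
The predictive probability is P(purple next | data) = (3/10)(0.0033206) + (1/2)(0.10249) + (3/5)(0.15939) + (7/10)(0.19686) + (9/10)(0.53794) = 0.76982.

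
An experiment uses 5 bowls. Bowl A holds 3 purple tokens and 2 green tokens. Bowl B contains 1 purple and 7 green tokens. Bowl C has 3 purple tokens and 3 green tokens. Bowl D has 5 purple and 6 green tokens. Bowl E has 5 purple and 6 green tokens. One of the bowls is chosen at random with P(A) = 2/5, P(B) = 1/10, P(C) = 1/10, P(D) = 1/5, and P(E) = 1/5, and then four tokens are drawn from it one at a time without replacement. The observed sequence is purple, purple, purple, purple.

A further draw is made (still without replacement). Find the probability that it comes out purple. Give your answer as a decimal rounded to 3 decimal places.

0.143

The likelihood of the observed sequence under each hypothesis: P(data | bowl A) = (3/5)(2/4)(1/3)(0/2) = 0; P(data | bowl B) = (1/8)(0/7) = 0; P(data | bowl C) = (3/6)(2/5)(1/4)(0/3) = 0; P(data | bowl D) = (5/11)(4/10)(3/9)(2/8) = 1/66; P(data | bowl E) = (5/11)(4/10)(3/9)(2/8) = 1/66.
Weighting by the prior gives 2/5 · 0 = 0, 1/10 · 0 = 0, 1/10 · 0 = 0, 1/5 · 1/66 = 1/330, 1/5 · 1/66 = 1/330; summing to 1/165.
The posterior is then P(bowl A | data) = 0, P(bowl B | data) = 0, P(bowl C | data) = 0, P(bowl D | data) = 1/2, P(bowl E | data) = 1/2.
The predictive probability is P(purple next | data) = (1/7)(1/2) + (1/7)(1/2) = 1/7.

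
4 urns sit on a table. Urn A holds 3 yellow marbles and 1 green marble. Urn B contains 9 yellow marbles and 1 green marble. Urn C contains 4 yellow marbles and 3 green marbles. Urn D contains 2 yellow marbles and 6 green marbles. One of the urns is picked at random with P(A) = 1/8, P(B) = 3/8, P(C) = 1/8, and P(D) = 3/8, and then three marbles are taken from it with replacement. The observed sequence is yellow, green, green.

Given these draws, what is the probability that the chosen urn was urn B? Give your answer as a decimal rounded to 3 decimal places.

Under each hypothesis, the probability of the observed sequence is: P(data | urn A) = (3/4)(1/4)(1/4) = 0.046875; P(data | urn B) = (9/10)(1/10)(1/10) = 0.009; P(data | urn C) = (4/7)(3/7)(3/7) = 0.10496; P(data | urn D) = (2/8)(6/8)(6/8) = 0.14062.
Weighting by the prior gives 1/8 · 0.046875 = 0.0058594, 3/8 · 0.009 = 0.003375, 1/8 · 0.10496 = 0.01312, 3/8 · 0.14062 = 0.052734; summing to 0.075088.
So P(urn B | data) = (0.003375) / (0.075088) = 0.044947.

0.045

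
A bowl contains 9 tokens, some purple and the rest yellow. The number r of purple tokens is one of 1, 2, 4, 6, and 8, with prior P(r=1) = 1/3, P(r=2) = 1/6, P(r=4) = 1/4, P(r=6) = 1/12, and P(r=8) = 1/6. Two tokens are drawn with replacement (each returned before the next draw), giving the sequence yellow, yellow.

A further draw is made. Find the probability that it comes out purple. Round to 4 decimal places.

0.2076

For each hypothesis, P(data | H) works out to: P(data | r = 1) = (8/9)(8/9) = 64/81; P(data | r = 2) = (7/9)(7/9) = 49/81; P(data | r = 4) = (5/9)(5/9) = 25/81; P(data | r = 6) = (3/9)(3/9) = 1/9; P(data | r = 8) = (1/9)(1/9) = 1/81.
Multiplying each by its prior: 1/3 · 64/81 = 64/243, 1/6 · 49/81 = 49/486, 1/4 · 25/81 = 25/324, 1/12 · 1/9 = 1/108, 1/6 · 1/81 = 1/486; summing to 110/243.
Normalising, the posterior is P(r = 1 | data) = 32/55, P(r = 2 | data) = 49/220, P(r = 4 | data) = 15/88, P(r = 6 | data) = 9/440, P(r = 8 | data) = 1/220.
The predictive probability is P(purple next | data) = (1/9)(32/55) + (2/9)(49/220) + (4/9)(15/88) + (2/3)(9/440) + (8/9)(1/220) = 137/660.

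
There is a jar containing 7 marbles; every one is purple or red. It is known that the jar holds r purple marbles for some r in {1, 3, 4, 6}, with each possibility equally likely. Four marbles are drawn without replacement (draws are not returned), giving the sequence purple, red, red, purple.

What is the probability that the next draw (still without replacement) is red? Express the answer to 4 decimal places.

The likelihood of the observed sequence under each hypothesis: P(data | r = 1) = (1/7)(6/6)(5/5)(0/4) = 0; P(data | r = 3) = (3/7)(4/6)(3/5)(2/4) = 3/35; P(data | r = 4) = (4/7)(3/6)(2/5)(3/4) = 3/35; P(data | r = 6) = (6/7)(1/6)(0/5) = 0.
The prior-weighted likelihoods are 1/4 · 0 = 0, 1/4 · 3/35 = 3/140, 1/4 · 3/35 = 3/140, 1/4 · 0 = 0; summing to 3/70.
Normalising, the posterior is P(r = 1 | data) = 0, P(r = 3 | data) = 1/2, P(r = 4 | data) = 1/2, P(r = 6 | data) = 0.
Averaging over the posterior, P(red next | data) = (2/3)(1/2) + (1/3)(1/2) = 1/2.

0.5000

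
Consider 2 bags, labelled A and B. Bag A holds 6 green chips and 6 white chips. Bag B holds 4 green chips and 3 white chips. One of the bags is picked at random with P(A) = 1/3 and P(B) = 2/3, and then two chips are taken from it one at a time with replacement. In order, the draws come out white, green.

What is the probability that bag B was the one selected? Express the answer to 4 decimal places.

0.6621

For each hypothesis, P(data | H) works out to: P(data | bag A) = (6/12)(6/12) = 1/4; P(data | bag B) = (3/7)(4/7) = 12/49.
Multiplying each by its prior: 1/3 · 1/4 = 1/12, 2/3 · 12/49 = 8/49; these sum to 145/588.
Hence P(bag B | data) = (8/49) / (145/588) = 96/145.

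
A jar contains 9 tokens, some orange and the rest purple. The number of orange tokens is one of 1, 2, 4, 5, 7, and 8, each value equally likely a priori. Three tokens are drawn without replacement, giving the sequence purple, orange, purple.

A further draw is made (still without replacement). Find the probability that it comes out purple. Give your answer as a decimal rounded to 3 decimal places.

Compute the likelihood of the observed sequence for each case: P(data | r = 1) = (8/9)(1/8)(7/7) = 1/9; P(data | r = 2) = (7/9)(2/8)(6/7) = 1/6; P(data | r = 4) = (5/9)(4/8)(4/7) = 10/63; P(data | r = 5) = (4/9)(5/8)(3/7) = 5/42; P(data | r = 7) = (2/9)(7/8)(1/7) = 1/36; P(data | r = 8) = (1/9)(8/8)(0/7) = 0.
Weighting by the prior gives 1/6 · 1/9 = 1/54, 1/6 · 1/6 = 1/36, 1/6 · 10/63 = 5/189, 1/6 · 5/42 = 5/252, 1/6 · 1/36 = 1/216, 1/6 · 0 = 0; these sum to 7/72.
Normalising, the posterior is P(r = 1 | data) = 4/21, P(r = 2 | data) = 2/7, P(r = 4 | data) = 40/147, P(r = 5 | data) = 10/49, P(r = 7 | data) = 1/21, P(r = 8 | data) = 0.
So P(purple next | data) = Σ P(purple next | H) P(H | data) = (1)(4/21) + (5/6)(2/7) + (1/2)(40/147) + (1/3)(10/49) + (0)(1/21) = 31/49.

0.633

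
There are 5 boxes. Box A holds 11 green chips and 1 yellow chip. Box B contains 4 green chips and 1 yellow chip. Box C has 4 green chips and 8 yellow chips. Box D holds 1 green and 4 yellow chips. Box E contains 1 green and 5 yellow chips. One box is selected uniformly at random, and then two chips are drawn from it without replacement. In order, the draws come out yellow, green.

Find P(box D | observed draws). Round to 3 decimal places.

For each hypothesis, P(data | H) works out to: P(data | box A) = (1/12)(11/11) = 0.083333; P(data | box B) = (1/5)(4/4) = 0.2; P(data | box C) = (8/12)(4/11) = 0.24242; P(data | box D) = (4/5)(1/4) = 0.2; P(data | box E) = (5/6)(1/5) = 0.16667.
Weighting by the prior gives 1/5 · 0.083333 = 0.016667, 1/5 · 0.2 = 0.04, 1/5 · 0.24242 = 0.048485, 1/5 · 0.2 = 0.04, 1/5 · 0.16667 = 0.033333; with total 0.17848.
So P(box D | data) = (0.04) / (0.17848) = 0.22411.

0.224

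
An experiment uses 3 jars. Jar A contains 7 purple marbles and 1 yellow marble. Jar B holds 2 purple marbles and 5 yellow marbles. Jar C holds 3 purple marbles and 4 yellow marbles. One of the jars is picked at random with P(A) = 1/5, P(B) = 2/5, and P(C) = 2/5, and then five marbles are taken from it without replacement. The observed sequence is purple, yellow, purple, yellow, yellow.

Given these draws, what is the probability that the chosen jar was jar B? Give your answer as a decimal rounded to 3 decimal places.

The likelihood of the observed sequence under each hypothesis: P(data | jar A) = (7/8)(1/7)(6/6)(0/5) = 0; P(data | jar B) = (2/7)(5/6)(1/5)(4/4)(3/3) = 1/21; P(data | jar C) = (3/7)(4/6)(2/5)(3/4)(2/3) = 2/35.
The prior-weighted likelihoods are 1/5 · 0 = 0, 2/5 · 1/21 = 2/105, 2/5 · 2/35 = 4/175; these sum to 22/525.
Hence P(jar B | data) = (2/105) / (22/525) = 5/11.

0.455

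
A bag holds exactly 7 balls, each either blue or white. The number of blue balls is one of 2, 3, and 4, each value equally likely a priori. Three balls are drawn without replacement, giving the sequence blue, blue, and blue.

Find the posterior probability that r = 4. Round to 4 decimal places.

0.8000

Under each hypothesis, the probability of the observed sequence is: P(data | r = 2) = (2/7)(1/6)(0/5) = 0; P(data | r = 3) = (3/7)(2/6)(1/5) = 1/35; P(data | r = 4) = (4/7)(3/6)(2/5) = 4/35.
Multiplying each by its prior: 1/3 · 0 = 0, 1/3 · 1/35 = 1/105, 1/3 · 4/35 = 4/105; summing to 1/21.
By Bayes' rule, P(r = 4 | data) = (4/105) / (1/21) = 4/5.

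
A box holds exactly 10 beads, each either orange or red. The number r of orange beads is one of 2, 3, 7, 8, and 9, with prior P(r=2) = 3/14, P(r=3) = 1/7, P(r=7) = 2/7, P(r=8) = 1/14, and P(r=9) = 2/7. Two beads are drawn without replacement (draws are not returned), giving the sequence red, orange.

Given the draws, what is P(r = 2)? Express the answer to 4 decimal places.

0.2124

Under each hypothesis, the probability of the observed sequence is: P(data | r = 2) = (8/10)(2/9) = 8/45; P(data | r = 3) = (7/10)(3/9) = 7/30; P(data | r = 7) = (3/10)(7/9) = 7/30; P(data | r = 8) = (2/10)(8/9) = 8/45; P(data | r = 9) = (1/10)(9/9) = 1/10.
Weighting by the prior gives 3/14 · 8/45 = 4/105, 1/7 · 7/30 = 1/30, 2/7 · 7/30 = 1/15, 1/14 · 8/45 = 4/315, 2/7 · 1/10 = 1/35; summing to 113/630.
Therefore the posterior P(r = 2 | data) = (4/105) / (113/630) = 24/113.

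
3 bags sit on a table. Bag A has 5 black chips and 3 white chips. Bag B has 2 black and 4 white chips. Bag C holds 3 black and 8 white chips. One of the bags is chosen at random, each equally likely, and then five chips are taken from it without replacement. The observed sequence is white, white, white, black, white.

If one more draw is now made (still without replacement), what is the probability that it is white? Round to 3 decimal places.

For each hypothesis, P(data | H) works out to: P(data | bag A) = (3/8)(2/7)(1/6)(5/5)(0/4) = 0; P(data | bag B) = (4/6)(3/5)(2/4)(2/3)(1/2) = 1/15; P(data | bag C) = (8/11)(7/10)(6/9)(3/8)(5/7) = 1/11.
Weighting by the prior gives 1/3 · 0 = 0, 1/3 · 1/15 = 1/45, 1/3 · 1/11 = 1/33; with total 26/495.
The posterior is then P(bag A | data) = 0, P(bag B | data) = 11/26, P(bag C | data) = 15/26.
Averaging over the posterior, P(white next | data) = (0)(11/26) + (2/3)(15/26) = 5/13.

0.385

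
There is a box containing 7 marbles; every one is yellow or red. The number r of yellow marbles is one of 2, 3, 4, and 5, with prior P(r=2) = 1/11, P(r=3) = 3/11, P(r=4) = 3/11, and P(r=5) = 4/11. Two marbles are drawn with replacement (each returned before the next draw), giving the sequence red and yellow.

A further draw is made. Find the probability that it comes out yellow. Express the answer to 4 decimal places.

Under each hypothesis, the probability of the observed sequence is: P(data | r = 2) = (5/7)(2/7) = 10/49; P(data | r = 3) = (4/7)(3/7) = 12/49; P(data | r = 4) = (3/7)(4/7) = 12/49; P(data | r = 5) = (2/7)(5/7) = 10/49.
The prior-weighted likelihoods are 1/11 · 10/49 = 10/539, 3/11 · 12/49 = 36/539, 3/11 · 12/49 = 36/539, 4/11 · 10/49 = 40/539; these sum to 122/539.
The posterior is then P(r = 2 | data) = 5/61, P(r = 3 | data) = 18/61, P(r = 4 | data) = 18/61, P(r = 5 | data) = 20/61.
The predictive probability is P(yellow next | data) = (2/7)(5/61) + (3/7)(18/61) + (4/7)(18/61) + (5/7)(20/61) = 236/427.

0.5527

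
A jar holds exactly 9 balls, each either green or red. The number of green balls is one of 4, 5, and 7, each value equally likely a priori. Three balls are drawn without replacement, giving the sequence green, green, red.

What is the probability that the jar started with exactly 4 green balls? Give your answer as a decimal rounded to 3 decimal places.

Compute the likelihood of the observed sequence for each case: P(data | r = 4) = (4/9)(3/8)(5/7) = 5/42; P(data | r = 5) = (5/9)(4/8)(4/7) = 10/63; P(data | r = 7) = (7/9)(6/8)(2/7) = 1/6.
The prior-weighted likelihoods are 1/3 · 5/42 = 5/126, 1/3 · 10/63 = 10/189, 1/3 · 1/6 = 1/18; these sum to 4/27.
Therefore the posterior P(r = 4 | data) = (5/126) / (4/27) = 15/56.

0.268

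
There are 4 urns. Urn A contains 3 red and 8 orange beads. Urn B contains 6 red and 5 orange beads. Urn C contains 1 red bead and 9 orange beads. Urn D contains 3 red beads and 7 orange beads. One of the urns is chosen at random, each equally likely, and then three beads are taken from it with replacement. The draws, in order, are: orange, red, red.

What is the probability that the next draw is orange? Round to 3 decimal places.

0.586

For each hypothesis, P(data | H) works out to: P(data | urn A) = (8/11)(3/11)(3/11) = 0.054095; P(data | urn B) = (5/11)(6/11)(6/11) = 0.13524; P(data | urn C) = (9/10)(1/10)(1/10) = 0.009; P(data | urn D) = (7/10)(3/10)(3/10) = 0.063.
Multiplying each by its prior: 1/4 · 0.054095 = 0.013524, 1/4 · 0.13524 = 0.033809, 1/4 · 0.009 = 0.00225, 1/4 · 0.063 = 0.01575; these sum to 0.065333.
Normalising, the posterior is P(urn A | data) = 0.207, P(urn B | data) = 0.51749, P(urn C | data) = 0.034439, P(urn D | data) = 0.24107.
So P(orange next | data) = Σ P(orange next | H) P(H | data) = (8/11)(0.207) + (5/11)(0.51749) + (9/10)(0.034439) + (7/10)(0.24107) = 0.58551.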